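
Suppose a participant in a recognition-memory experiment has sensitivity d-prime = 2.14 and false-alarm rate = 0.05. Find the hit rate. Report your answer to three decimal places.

z(false-alarm rate) = z(0.05) = -1.6449
z(H) = z(FA) + d' = -1.6449 + 2.14 = 0.4951
hit rate = Φ(0.4951) = 0.6897

hit rate = 0.690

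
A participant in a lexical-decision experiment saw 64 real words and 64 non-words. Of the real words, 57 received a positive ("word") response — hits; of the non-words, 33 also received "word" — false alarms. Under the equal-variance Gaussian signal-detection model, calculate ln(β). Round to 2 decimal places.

H = 57/64 = 0.8906
FA = 33/64 = 0.5156
Φ⁻¹(H) = Φ⁻¹(0.8906) = 1.230
Φ⁻¹(FA) = Φ⁻¹(0.5156) = 0.039
ln β = −½·[z(H)² − z(FA)²] = −0.5 × (1.513 − 0.002) = -0.7555

ln β = -0.76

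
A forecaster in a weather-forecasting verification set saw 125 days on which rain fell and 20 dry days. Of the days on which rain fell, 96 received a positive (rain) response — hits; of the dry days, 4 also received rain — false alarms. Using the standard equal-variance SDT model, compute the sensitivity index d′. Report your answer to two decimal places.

d′ = 1.57

H = 96/125 = 0.7680
FA = 4/20 = 0.2000
z(H) = z(0.7680) = 0.7323
z(FA) = z(0.2000) = -0.8416
d' = z(H) − z(FA) = 0.7323 − (-0.8416) = 1.5739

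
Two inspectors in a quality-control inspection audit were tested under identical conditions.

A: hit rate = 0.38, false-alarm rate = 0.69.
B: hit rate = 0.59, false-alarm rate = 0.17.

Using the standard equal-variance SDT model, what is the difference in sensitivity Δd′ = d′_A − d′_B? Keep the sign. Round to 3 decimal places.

Δd′ = -1.983

A: z(0.38) = -0.3055, z(0.69) = 0.4959, d' = -0.8014
B: z(0.59) = 0.2275, z(0.17) = -0.9542, d' = 1.1817
Δd' = d'_A − d'_B = -0.8014 − 1.1817 = -1.9831
B has the higher sensitivity.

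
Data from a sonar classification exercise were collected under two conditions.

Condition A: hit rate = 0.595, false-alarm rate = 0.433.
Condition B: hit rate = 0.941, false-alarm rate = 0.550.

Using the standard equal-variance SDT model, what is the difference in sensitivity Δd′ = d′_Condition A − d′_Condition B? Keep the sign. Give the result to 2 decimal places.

Condition A: z(0.595) = 0.240, z(0.433) = -0.169, d' = 0.409
Condition B: z(0.941) = 1.563, z(0.550) = 0.126, d' = 1.437
Δd' = d'_Condition A − d'_Condition B = 0.409 − 1.437 = -1.028
Condition B has the higher sensitivity.

Δd′ = -1.03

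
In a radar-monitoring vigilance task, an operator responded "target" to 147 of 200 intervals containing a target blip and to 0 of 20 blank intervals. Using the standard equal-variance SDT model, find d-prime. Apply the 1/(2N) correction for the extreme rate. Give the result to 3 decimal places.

The false-alarm rate is 0/20 = 0, so apply the 1/(2N) correction: FA → 1/(2·20) = 0.02500.
z(H) = z(0.73500) = 0.6280
z(FA) = z(0.02500) = -1.9600
d' = 0.6280 − (-1.9600) = 2.5880

d-prime = 2.588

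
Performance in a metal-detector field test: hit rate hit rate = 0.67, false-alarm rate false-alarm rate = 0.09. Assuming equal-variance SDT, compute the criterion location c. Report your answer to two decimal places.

c = 0.45

z(H) = 0.440
z(FA) = -1.341
c = −½·[z(H) + z(FA)] = −0.5 × (0.440 + (-1.341)) = 0.4505
c > 0: the operator has a conservative response bias.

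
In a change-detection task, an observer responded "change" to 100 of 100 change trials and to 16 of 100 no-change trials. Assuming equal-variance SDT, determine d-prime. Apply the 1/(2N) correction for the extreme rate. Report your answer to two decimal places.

The hit rate is 100/100 = 1, so apply the 1/(2N) correction: H → 1 − 1/(2·100) = 0.99500.
z(H) = z(0.99500) = 2.576
z(FA) = z(0.16000) = -0.994
d' = 2.576 − (-0.994) = 3.570

d-prime = 3.57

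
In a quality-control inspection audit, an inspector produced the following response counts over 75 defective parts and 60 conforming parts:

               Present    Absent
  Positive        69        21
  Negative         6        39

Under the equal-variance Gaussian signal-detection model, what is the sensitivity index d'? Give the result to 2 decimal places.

H = 69/75 = 0.9200
FA = 21/60 = 0.3500
z(H) = 1.4051
z(FA) = -0.3853
d' = z(H) − z(FA) = 1.4051 − (-0.3853) = 1.7904

d' = 1.79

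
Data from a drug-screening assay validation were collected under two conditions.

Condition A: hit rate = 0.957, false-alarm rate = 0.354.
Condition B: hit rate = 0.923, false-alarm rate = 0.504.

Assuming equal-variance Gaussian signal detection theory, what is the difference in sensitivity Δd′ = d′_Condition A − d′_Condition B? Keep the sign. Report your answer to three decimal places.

Δd′ = 0.676

Condition A: z(0.957) = 1.7169, z(0.354) = -0.3745, d' = 2.0914
Condition B: z(0.923) = 1.4255, z(0.504) = 0.0100, d' = 1.4155
Δd' = d'_Condition A − d'_Condition B = 2.0914 − 1.4155 = 0.6759
Condition A has the higher sensitivity.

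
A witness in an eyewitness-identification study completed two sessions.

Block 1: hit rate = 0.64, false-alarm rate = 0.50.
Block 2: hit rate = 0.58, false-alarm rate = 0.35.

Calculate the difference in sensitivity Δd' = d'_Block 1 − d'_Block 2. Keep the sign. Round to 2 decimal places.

Block 1: z(0.64) = 0.358, z(0.50) = 0.000, d' = 0.358
Block 2: z(0.58) = 0.202, z(0.35) = -0.385, d' = 0.587
Δd' = d'_Block 1 − d'_Block 2 = 0.358 − 0.587 = -0.229
Block 2 has the higher sensitivity.

Δd' = -0.23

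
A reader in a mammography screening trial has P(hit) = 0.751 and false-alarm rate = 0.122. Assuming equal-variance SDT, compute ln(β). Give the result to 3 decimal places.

ln β = 0.449

z(0.751) = 0.6776, z(0.122) = -1.1650
ln β = −½·[z(H)² − z(FA)²] = −0.5 × (0.4591 − 1.3572) = 0.44905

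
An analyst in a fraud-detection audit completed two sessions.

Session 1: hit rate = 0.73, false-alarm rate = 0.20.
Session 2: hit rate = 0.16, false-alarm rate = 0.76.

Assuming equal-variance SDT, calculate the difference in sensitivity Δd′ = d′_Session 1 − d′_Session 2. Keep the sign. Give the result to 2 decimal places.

Δd′ = 3.16

Session 1: z(0.73) = 0.613, z(0.20) = -0.842, d' = 1.455
Session 2: z(0.16) = -0.994, z(0.76) = 0.706, d' = -1.700
Δd' = d'_Session 1 − d'_Session 2 = 1.455 − (-1.700) = 3.155
Session 1 has the higher sensitivity.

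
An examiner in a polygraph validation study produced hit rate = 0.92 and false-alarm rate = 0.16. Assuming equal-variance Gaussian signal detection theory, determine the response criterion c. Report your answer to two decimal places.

c = -0.21

z(H) = 1.4051
z(FA) = -0.9945
c = −½·[z(H) + z(FA)] = −0.5 × (1.4051 + (-0.9945)) = -0.2053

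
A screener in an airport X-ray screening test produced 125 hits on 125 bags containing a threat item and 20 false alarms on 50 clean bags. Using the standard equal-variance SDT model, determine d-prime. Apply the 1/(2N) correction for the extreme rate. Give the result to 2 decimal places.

The hit rate is 125/125 = 1, so apply the 1/(2N) correction: H → 1 − 1/(2·125) = 0.99600.
z(H) = z(0.99600) = 2.652
z(FA) = z(0.40000) = -0.253
d' = 2.652 − (-0.253) = 2.905

d-prime = 2.91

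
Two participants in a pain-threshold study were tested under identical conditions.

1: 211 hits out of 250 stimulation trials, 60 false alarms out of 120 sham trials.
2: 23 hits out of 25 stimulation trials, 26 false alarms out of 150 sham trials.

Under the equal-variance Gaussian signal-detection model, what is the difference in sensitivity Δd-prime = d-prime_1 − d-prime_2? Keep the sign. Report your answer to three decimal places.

1: z(0.8440) = 1.0110, z(0.5000) = 0.0000, d' = 1.0110
2: z(0.9200) = 1.4051, z(0.1733) = -0.9412, d' = 2.3463
Δd' = d'_1 − d'_2 = 1.0110 − 2.3463 = -1.3353
2 has the higher sensitivity.

Δd-prime = -1.335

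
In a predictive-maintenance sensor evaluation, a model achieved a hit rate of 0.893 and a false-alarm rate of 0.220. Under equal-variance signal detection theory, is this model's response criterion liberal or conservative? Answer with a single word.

liberal

z(H) = 1.243, z(FA) = -0.772
c = −½·(z(H) + z(FA)) = -0.2355
c < 0 → liberal criterion (biased toward responding “yes”).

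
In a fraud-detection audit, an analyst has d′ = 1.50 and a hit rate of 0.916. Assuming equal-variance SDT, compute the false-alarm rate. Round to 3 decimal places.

z(hit rate) = z(0.916) = 1.3787
z(FA) = z(H) − d' = 1.3787 − 1.50 = -0.1213
false-alarm rate = Φ(-0.1213) = 0.4517

false-alarm rate = 0.452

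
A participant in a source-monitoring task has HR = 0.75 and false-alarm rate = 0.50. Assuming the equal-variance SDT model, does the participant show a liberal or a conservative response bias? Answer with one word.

z(H) = 0.674, z(FA) = 0.000
c = −½·(z(H) + z(FA)) = -0.337
c < 0 → liberal criterion (biased toward responding “yes”).

liberal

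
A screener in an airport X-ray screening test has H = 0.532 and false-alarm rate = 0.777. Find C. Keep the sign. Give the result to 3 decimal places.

C = -0.421

Φ⁻¹(0.532) = 0.0803, Φ⁻¹(0.777) = 0.7621
c = −½·[z(H) + z(FA)] = −0.5 × (0.0803 + 0.7621) = -0.4212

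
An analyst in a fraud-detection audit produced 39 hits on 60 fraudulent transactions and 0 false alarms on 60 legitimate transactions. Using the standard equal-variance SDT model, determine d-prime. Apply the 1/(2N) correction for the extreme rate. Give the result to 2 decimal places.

d-prime = 2.78

The false-alarm rate is 0/60 = 0, so apply the 1/(2N) correction: FA → 1/(2·60) = 0.00833.
z(H) = z(0.65000) = 0.385
z(FA) = z(0.00833) = -2.394
d' = 0.385 − (-2.394) = 2.779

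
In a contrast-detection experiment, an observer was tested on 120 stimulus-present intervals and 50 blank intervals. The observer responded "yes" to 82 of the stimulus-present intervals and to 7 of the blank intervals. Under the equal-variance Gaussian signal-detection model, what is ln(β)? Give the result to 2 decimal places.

H = 82/120 = 0.6833
FA = 7/50 = 0.1400
z(H) = z(0.6833) = 0.477
z(FA) = z(0.1400) = -1.080
ln β = −½·[z(H)² − z(FA)²] = −0.5 × (0.228 − 1.166) = 0.469

ln β = 0.47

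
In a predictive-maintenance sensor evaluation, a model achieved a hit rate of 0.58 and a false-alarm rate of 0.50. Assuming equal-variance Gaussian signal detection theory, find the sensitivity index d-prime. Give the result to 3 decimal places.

d-prime = 0.202

Φ⁻¹(H) = Φ⁻¹(0.58) = 0.2019
Φ⁻¹(FA) = Φ⁻¹(0.50) = 0.0000
d' = z(H) − z(FA) = 0.2019 − 0.0000 = 0.2019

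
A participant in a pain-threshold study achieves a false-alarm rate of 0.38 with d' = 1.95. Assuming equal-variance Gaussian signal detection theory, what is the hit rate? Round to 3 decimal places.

hit rate = 0.950

z(false-alarm rate) = z(0.38) = -0.3055
z(H) = z(FA) + d' = -0.3055 + 1.95 = 1.6445
hit rate = Φ(1.6445) = 0.9500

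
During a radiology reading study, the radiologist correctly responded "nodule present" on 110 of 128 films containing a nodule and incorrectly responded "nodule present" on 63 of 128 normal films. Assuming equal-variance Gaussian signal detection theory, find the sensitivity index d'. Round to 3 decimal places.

d' = 1.097

H = 110/128 = 0.8594
FA = 63/128 = 0.4922
Φ⁻¹(H) = 1.0776
Φ⁻¹(FA) = -0.0196
d' = z(H) − z(FA) = 1.0776 − (-0.0196) = 1.0972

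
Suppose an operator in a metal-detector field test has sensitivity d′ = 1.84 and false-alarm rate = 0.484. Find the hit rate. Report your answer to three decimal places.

z(false-alarm rate) = z(0.484) = -0.0401
z(H) = z(FA) + d' = -0.0401 + 1.84 = 1.7999
hit rate = Φ(1.7999) = 0.9641

hit rate = 0.964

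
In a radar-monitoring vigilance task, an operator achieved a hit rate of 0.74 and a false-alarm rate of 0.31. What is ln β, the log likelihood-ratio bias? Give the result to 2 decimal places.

ln β = -0.08

z(H) = z(0.74) = 0.643
z(FA) = z(0.31) = -0.496
ln β = −½·[z(H)² − z(FA)²] = −0.5 × (0.413 − 0.246) = -0.0835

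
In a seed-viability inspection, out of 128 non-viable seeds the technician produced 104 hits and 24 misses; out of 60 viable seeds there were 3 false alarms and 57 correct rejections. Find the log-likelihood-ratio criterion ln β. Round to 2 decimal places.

ln β = 0.96

H = 104/128 = 0.8125
FA = 3/60 = 0.0500
z(0.8125) = 0.887, z(0.0500) = -1.645
ln β = −½·[z(H)² − z(FA)²] = −0.5 × (0.787 − 2.706) = 0.9595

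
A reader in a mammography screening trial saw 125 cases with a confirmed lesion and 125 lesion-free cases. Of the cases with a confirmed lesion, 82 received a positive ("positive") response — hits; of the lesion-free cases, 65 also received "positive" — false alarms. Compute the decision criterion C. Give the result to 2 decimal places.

H = 82/125 = 0.6560
FA = 65/125 = 0.5200
z(0.6560) = 0.402, z(0.5200) = 0.050
c = −½·[z(H) + z(FA)] = −0.5 × (0.402 + 0.050) = -0.226
c < 0: the reader has a liberal response bias.

C = -0.23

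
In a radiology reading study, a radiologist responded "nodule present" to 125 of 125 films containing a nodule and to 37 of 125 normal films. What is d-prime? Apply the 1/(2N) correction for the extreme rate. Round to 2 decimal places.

d-prime = 3.19

The hit rate is 125/125 = 1, so apply the 1/(2N) correction: H → 1 − 1/(2·125) = 0.99600.
z(H) = z(0.99600) = 2.652
z(FA) = z(0.29600) = -0.536
d' = 2.652 − (-0.536) = 3.188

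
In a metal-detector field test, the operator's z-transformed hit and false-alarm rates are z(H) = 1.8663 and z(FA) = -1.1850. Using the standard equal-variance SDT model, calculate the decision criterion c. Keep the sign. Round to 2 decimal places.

c = −½·[z(H) + z(FA)] = −½·(1.8663 + (-1.1850)) = -0.34065

c = -0.34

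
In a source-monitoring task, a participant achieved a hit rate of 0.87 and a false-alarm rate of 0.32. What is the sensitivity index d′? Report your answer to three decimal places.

d′ = 1.594

Φ⁻¹(H) = 1.1264
Φ⁻¹(FA) = -0.4677
d' = z(H) − z(FA) = 1.1264 − (-0.4677) = 1.5941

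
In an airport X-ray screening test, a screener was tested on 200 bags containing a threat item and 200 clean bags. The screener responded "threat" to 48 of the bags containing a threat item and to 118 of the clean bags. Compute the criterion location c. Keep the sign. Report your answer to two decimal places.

c = 0.24

H = 48/200 = 0.2400
FA = 118/200 = 0.5900
z(H) = z(0.2400) = -0.7063
z(FA) = z(0.5900) = 0.2275
c = −½·[z(H) + z(FA)] = −0.5 × (-0.7063 + 0.2275) = 0.2394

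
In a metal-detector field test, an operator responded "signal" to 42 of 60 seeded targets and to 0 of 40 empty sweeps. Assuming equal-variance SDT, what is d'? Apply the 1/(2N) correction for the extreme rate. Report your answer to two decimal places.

d' = 2.77

The false-alarm rate is 0/40 = 0, so apply the 1/(2N) correction: FA → 1/(2·40) = 0.01250.
z(H) = z(0.70000) = 0.524
z(FA) = z(0.01250) = -2.241
d' = 0.524 − (-2.241) = 2.765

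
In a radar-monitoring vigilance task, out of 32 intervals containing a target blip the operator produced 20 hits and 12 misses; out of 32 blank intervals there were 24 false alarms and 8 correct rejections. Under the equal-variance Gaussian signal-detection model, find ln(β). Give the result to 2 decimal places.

ln β = 0.18

H = 20/32 = 0.6250
FA = 24/32 = 0.7500
z(H) = 0.319
z(FA) = 0.674
ln β = −½·[z(H)² − z(FA)²] = −0.5 × (0.102 − 0.454) = 0.176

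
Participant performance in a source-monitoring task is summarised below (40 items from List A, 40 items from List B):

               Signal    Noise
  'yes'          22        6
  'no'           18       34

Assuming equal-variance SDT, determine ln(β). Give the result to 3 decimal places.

ln β = 0.529

H = 22/40 = 0.5500
FA = 6/40 = 0.1500
z(0.5500) = 0.1257, z(0.1500) = -1.0364
ln β = −½·[z(H)² − z(FA)²] = −0.5 × (0.0158 − 1.0741) = 0.52915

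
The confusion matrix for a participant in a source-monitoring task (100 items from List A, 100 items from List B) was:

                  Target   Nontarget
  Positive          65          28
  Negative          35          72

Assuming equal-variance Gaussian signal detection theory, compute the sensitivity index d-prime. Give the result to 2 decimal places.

H = 65/100 = 0.6500
FA = 28/100 = 0.2800
Φ⁻¹(H) = Φ⁻¹(0.6500) = 0.385
Φ⁻¹(FA) = Φ⁻¹(0.2800) = -0.583
d' = z(H) − z(FA) = 0.385 − (-0.583) = 0.968

d-prime = 0.97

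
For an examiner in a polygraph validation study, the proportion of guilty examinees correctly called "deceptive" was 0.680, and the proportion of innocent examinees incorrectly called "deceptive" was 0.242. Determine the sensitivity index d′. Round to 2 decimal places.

d′ = 1.17

Φ⁻¹(H) = 0.4677
Φ⁻¹(FA) = -0.6999
d' = z(H) − z(FA) = 0.4677 − (-0.6999) = 1.1676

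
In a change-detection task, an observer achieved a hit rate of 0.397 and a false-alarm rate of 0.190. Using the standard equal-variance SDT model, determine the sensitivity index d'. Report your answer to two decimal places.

d' = 0.62

z(0.397) = -0.261, z(0.190) = -0.878
d' = z(H) − z(FA) = -0.261 − (-0.878) = 0.617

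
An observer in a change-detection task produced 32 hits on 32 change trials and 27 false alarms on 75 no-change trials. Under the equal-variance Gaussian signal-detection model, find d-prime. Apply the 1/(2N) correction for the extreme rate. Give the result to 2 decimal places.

The hit rate is 32/32 = 1, so apply the 1/(2N) correction: H → 1 − 1/(2·32) = 0.98438.
z(H) = z(0.98438) = 2.154
z(FA) = z(0.36000) = -0.358
d' = 2.154 − (-0.358) = 2.512

d-prime = 2.51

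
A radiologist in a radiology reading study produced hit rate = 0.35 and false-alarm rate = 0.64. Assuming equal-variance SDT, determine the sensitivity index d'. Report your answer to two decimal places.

z(H) = z(0.35) = -0.385
z(FA) = z(0.64) = 0.358
d' = z(H) − z(FA) = -0.385 − 0.358 = -0.743

d' = -0.74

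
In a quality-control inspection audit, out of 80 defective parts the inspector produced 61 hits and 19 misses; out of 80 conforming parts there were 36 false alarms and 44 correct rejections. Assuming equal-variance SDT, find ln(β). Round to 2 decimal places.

H = 61/80 = 0.7625
FA = 36/80 = 0.4500
z(0.7625) = 0.714, z(0.4500) = -0.126
ln β = −½·[z(H)² − z(FA)²] = −0.5 × (0.510 − 0.016) = -0.247

ln β = -0.25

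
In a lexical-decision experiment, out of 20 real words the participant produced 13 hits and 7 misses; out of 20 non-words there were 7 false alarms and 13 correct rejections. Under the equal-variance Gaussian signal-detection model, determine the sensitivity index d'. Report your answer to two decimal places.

d' = 0.77

H = 13/20 = 0.6500
FA = 7/20 = 0.3500
Φ⁻¹(0.6500) = 0.3853, Φ⁻¹(0.3500) = -0.3853
d' = z(H) − z(FA) = 0.3853 − (-0.3853) = 0.7706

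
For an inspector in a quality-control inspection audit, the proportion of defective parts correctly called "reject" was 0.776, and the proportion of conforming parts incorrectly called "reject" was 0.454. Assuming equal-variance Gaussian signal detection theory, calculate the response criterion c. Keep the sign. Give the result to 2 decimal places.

z(H) = 0.759
z(FA) = -0.116
c = −½·[z(H) + z(FA)] = −0.5 × (0.759 + (-0.116)) = -0.3215

c = -0.32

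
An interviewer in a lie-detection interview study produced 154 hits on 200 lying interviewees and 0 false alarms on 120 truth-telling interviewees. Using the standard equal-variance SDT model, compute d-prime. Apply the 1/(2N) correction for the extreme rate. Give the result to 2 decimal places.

The false-alarm rate is 0/120 = 0, so apply the 1/(2N) correction: FA → 1/(2·120) = 0.00417.
z(H) = z(0.77000) = 0.739
z(FA) = z(0.00417) = -2.638
d' = 0.739 − (-2.638) = 3.377

d-prime = 3.38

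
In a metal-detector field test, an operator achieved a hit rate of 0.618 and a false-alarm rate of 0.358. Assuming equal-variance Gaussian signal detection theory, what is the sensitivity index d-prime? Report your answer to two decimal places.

z(H) = 0.3002
z(FA) = -0.3638
d' = z(H) − z(FA) = 0.3002 − (-0.3638) = 0.6640

d-prime = 0.66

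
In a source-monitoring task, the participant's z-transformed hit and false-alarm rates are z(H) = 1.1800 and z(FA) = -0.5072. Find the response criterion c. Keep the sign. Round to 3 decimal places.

c = -0.336

c = −½·[z(H) + z(FA)] = −½·(1.1800 + (-0.5072)) = -0.3364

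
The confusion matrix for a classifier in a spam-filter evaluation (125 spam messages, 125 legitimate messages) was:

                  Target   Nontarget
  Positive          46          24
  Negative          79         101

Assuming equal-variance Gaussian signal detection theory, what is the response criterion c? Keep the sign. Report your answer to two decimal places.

c = 0.60

H = 46/125 = 0.3680
FA = 24/125 = 0.1920
Φ⁻¹(H) = Φ⁻¹(0.3680) = -0.337
Φ⁻¹(FA) = Φ⁻¹(0.1920) = -0.871
c = −½·[z(H) + z(FA)] = −0.5 × (-0.337 + (-0.871)) = 0.604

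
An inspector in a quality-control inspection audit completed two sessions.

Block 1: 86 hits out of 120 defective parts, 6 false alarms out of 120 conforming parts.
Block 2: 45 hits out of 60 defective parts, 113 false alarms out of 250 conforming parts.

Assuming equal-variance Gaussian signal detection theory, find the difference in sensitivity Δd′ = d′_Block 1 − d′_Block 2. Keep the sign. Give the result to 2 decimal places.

Δd′ = 1.42

Block 1: z(0.7167) = 0.573, z(0.0500) = -1.645, d' = 2.218
Block 2: z(0.7500) = 0.674, z(0.4520) = -0.121, d' = 0.795
Δd' = d'_Block 1 − d'_Block 2 = 2.218 − 0.795 = 1.423
Block 1 has the higher sensitivity.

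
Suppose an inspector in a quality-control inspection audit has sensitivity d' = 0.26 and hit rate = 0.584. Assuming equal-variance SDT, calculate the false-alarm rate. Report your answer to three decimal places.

z(hit rate) = z(0.584) = 0.2121
z(FA) = z(H) − d' = 0.2121 − 0.26 = -0.0479
false-alarm rate = Φ(-0.0479) = 0.4809

false-alarm rate = 0.481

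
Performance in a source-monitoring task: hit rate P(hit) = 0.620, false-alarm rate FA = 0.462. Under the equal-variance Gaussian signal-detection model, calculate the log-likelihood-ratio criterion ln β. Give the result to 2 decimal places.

ln β = -0.04

z(H) = z(0.620) = 0.305
z(FA) = z(0.462) = -0.095
ln β = −½·[z(H)² − z(FA)²] = −0.5 × (0.093 − 0.009) = -0.042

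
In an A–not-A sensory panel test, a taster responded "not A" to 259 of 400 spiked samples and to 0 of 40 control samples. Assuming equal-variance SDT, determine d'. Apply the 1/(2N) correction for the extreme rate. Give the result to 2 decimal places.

d' = 2.62

The false-alarm rate is 0/40 = 0, so apply the 1/(2N) correction: FA → 1/(2·40) = 0.01250.
z(H) = z(0.64750) = 0.379
z(FA) = z(0.01250) = -2.241
d' = 0.379 − (-2.241) = 2.620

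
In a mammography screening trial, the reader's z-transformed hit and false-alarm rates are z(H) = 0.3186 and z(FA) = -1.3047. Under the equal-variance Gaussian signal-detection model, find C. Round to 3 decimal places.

C = 0.493

c = −½·[z(H) + z(FA)] = −½·(0.3186 + (-1.3047)) = 0.49305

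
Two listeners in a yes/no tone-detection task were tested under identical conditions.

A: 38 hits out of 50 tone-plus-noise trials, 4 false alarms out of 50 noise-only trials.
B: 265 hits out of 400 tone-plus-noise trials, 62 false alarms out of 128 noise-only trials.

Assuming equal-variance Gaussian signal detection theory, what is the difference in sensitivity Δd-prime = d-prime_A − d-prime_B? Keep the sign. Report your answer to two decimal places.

A: z(0.7600) = 0.706, z(0.0800) = -1.405, d' = 2.111
B: z(0.6625) = 0.419, z(0.4844) = -0.039, d' = 0.458
Δd' = d'_A − d'_B = 2.111 − 0.458 = 1.653
A has the higher sensitivity.

Δd-prime = 1.65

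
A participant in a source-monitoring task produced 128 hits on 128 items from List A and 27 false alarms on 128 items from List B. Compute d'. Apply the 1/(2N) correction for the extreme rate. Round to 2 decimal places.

d' = 3.46

The hit rate is 128/128 = 1, so apply the 1/(2N) correction: H → 1 − 1/(2·128) = 0.99609.
z(H) = z(0.99609) = 2.660
z(FA) = z(0.21094) = -0.803
d' = 2.660 − (-0.803) = 3.463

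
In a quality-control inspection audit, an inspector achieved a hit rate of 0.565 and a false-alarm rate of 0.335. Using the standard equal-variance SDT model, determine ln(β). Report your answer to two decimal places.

ln β = 0.08

z(H) = z(0.565) = 0.164
z(FA) = z(0.335) = -0.426
ln β = −½·[z(H)² − z(FA)²] = −0.5 × (0.027 − 0.181) = 0.077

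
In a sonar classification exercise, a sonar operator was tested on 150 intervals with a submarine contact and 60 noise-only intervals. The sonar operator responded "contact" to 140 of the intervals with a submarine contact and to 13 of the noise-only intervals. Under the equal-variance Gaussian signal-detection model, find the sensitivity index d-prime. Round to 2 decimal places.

H = 140/150 = 0.9333
FA = 13/60 = 0.2167
z(0.9333) = 1.5008, z(0.2167) = -0.7834
d' = z(H) − z(FA) = 1.5008 − (-0.7834) = 2.2842

d-prime = 2.28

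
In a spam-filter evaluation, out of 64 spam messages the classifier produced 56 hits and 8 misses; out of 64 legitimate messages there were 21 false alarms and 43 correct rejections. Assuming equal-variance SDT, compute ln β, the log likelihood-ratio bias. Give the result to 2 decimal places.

ln β = -0.56

H = 56/64 = 0.8750
FA = 21/64 = 0.3281
z(H) = z(0.8750) = 1.150
z(FA) = z(0.3281) = -0.445
ln β = −½·[z(H)² − z(FA)²] = −0.5 × (1.323 − 0.198) = -0.5625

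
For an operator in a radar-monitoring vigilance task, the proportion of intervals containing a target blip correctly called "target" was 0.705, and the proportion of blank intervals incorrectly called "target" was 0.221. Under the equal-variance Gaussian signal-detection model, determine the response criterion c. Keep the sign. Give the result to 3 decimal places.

c = 0.115

z(H) = z(0.705) = 0.5388
z(FA) = z(0.221) = -0.7688
c = −½·[z(H) + z(FA)] = −0.5 × (0.5388 + (-0.7688)) = 0.1150
c > 0: the operator has a conservative response bias.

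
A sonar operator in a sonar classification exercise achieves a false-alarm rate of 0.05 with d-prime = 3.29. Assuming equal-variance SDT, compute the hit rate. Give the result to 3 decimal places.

z(false-alarm rate) = z(0.05) = -1.6449
z(H) = z(FA) + d' = -1.6449 + 3.29 = 1.6451
hit rate = Φ(1.6451) = 0.9500

hit rate = 0.950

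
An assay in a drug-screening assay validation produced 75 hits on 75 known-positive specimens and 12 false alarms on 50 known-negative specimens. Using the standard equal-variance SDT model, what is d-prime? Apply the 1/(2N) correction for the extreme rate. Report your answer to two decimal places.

d-prime = 3.18

The hit rate is 75/75 = 1, so apply the 1/(2N) correction: H → 1 − 1/(2·75) = 0.99333.
z(H) = z(0.99333) = 2.475
z(FA) = z(0.24000) = -0.706
d' = 2.475 − (-0.706) = 3.181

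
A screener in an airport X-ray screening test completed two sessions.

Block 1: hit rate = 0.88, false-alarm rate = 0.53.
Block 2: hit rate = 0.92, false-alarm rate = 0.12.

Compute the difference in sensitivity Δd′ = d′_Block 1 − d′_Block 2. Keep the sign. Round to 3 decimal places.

Δd′ = -1.480

Block 1: z(0.88) = 1.1750, z(0.53) = 0.0753, d' = 1.0997
Block 2: z(0.92) = 1.4051, z(0.12) = -1.1750, d' = 2.5801
Δd' = d'_Block 1 − d'_Block 2 = 1.0997 − 2.5801 = -1.4804
Block 2 has the higher sensitivity.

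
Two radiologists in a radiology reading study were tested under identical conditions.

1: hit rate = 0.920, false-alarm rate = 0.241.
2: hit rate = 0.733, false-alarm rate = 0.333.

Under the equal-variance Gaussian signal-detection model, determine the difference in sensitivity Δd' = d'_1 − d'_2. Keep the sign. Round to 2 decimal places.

Δd' = 1.05

1: z(0.920) = 1.405, z(0.241) = -0.703, d' = 2.108
2: z(0.733) = 0.622, z(0.333) = -0.432, d' = 1.054
Δd' = d'_1 − d'_2 = 2.108 − 1.054 = 1.054
1 has the higher sensitivity.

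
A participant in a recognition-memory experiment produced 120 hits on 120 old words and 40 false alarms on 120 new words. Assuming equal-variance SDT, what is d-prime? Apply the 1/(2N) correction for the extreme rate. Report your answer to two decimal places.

The hit rate is 120/120 = 1, so apply the 1/(2N) correction: H → 1 − 1/(2·120) = 0.99583.
z(H) = z(0.99583) = 2.638
z(FA) = z(0.33333) = -0.431
d' = 2.638 − (-0.431) = 3.069

d-prime = 3.07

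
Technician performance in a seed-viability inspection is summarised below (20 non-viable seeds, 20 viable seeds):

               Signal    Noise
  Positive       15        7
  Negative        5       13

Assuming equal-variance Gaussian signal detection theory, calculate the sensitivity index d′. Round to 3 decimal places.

d′ = 1.060

H = 15/20 = 0.7500
FA = 7/20 = 0.3500
z(H) = 0.6745
z(FA) = -0.3853
d' = z(H) − z(FA) = 0.6745 − (-0.3853) = 1.0598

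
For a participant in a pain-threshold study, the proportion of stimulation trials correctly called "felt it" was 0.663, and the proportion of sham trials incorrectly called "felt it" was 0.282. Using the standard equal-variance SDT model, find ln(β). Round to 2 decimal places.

ln β = 0.08

z(H) = 0.421
z(FA) = -0.577
ln β = −½·[z(H)² − z(FA)²] = −0.5 × (0.177 − 0.333) = 0.078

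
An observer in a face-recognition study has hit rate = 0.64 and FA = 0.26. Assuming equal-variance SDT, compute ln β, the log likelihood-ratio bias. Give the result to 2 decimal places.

z(H) = z(0.64) = 0.358
z(FA) = z(0.26) = -0.643
ln β = −½·[z(H)² − z(FA)²] = −0.5 × (0.128 − 0.413) = 0.1425

ln β = 0.14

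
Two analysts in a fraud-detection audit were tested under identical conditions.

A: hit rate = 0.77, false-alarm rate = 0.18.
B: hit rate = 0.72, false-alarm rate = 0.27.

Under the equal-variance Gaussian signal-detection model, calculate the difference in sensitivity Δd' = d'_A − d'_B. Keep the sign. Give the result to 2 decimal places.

Δd' = 0.46

A: z(0.77) = 0.739, z(0.18) = -0.915, d' = 1.654
B: z(0.72) = 0.583, z(0.27) = -0.613, d' = 1.196
Δd' = d'_A − d'_B = 1.654 − 1.196 = 0.458
A has the higher sensitivity.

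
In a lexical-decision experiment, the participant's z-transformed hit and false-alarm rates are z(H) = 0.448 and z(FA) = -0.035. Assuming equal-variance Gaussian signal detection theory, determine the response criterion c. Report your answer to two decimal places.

c = −½·[z(H) + z(FA)] = −½·(0.448 + (-0.035)) = -0.2065
c < 0: the participant has a liberal response bias.

c = -0.21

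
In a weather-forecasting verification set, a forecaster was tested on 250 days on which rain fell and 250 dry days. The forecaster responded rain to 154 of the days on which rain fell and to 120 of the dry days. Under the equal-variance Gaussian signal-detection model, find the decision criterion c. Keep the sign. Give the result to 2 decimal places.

c = -0.12

H = 154/250 = 0.6160
FA = 120/250 = 0.4800
z(H) = z(0.6160) = 0.295
z(FA) = z(0.4800) = -0.050
c = −½·[z(H) + z(FA)] = −0.5 × (0.295 + (-0.050)) = -0.1225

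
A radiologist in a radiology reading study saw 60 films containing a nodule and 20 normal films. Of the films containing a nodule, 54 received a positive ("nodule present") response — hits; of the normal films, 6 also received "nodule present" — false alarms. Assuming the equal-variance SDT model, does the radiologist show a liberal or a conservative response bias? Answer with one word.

z(H) = 1.282, z(FA) = -0.524
c = −½·(z(H) + z(FA)) = -0.379
c < 0 → liberal criterion (biased toward responding “yes”).

liberal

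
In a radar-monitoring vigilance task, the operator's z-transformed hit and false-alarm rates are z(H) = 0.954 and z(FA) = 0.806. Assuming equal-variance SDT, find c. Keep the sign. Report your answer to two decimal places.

c = -0.88

c = −½·[z(H) + z(FA)] = −½·(0.954 + 0.806) = -0.880
c < 0: the operator has a liberal response bias.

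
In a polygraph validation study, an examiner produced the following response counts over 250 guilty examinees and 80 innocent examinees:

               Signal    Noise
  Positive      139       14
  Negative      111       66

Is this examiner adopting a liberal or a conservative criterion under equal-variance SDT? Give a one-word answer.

conservative

z(H) = 0.141, z(FA) = -0.935
c = −½·(z(H) + z(FA)) = 0.397
c > 0 → conservative criterion (biased toward responding “no”).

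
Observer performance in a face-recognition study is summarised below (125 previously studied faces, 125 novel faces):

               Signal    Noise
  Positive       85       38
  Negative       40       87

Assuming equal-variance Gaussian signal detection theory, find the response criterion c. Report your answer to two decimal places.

H = 85/125 = 0.6800
FA = 38/125 = 0.3040
z(0.6800) = 0.468, z(0.3040) = -0.513
c = −½·[z(H) + z(FA)] = −0.5 × (0.468 + (-0.513)) = 0.0225
c > 0: the observer has a conservative response bias.

c = 0.02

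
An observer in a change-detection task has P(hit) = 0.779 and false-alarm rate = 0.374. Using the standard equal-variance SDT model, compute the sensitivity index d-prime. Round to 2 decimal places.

d-prime = 1.09

Φ⁻¹(H) = 0.7688
Φ⁻¹(FA) = -0.3213
d' = z(H) − z(FA) = 0.7688 − (-0.3213) = 1.0901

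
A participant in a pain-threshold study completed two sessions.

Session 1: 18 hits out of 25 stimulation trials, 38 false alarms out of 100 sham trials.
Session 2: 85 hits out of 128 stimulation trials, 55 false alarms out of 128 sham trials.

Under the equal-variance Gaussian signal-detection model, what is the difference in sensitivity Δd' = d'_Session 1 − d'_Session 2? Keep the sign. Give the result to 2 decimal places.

Δd' = 0.29

Session 1: z(0.7200) = 0.583, z(0.3800) = -0.305, d' = 0.888
Session 2: z(0.6641) = 0.424, z(0.4297) = -0.177, d' = 0.601
Δd' = d'_Session 1 − d'_Session 2 = 0.888 − 0.601 = 0.287
Session 1 has the higher sensitivity.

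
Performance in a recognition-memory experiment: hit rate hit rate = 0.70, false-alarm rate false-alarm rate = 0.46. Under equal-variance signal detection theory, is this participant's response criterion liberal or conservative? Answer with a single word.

z(H) = 0.524, z(FA) = -0.100
c = −½·(z(H) + z(FA)) = -0.212
c < 0 → liberal criterion (biased toward responding “yes”).

liberal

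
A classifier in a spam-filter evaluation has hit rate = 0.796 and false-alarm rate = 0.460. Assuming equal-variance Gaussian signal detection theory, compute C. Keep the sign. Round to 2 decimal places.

Φ⁻¹(H) = Φ⁻¹(0.796) = 0.827
Φ⁻¹(FA) = Φ⁻¹(0.460) = -0.100
c = −½·[z(H) + z(FA)] = −0.5 × (0.827 + (-0.100)) = -0.3635

C = -0.36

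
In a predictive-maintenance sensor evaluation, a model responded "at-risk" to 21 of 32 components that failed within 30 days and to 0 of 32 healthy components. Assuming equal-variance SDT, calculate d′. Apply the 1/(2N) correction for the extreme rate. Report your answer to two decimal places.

d′ = 2.56

The false-alarm rate is 0/32 = 0, so apply the 1/(2N) correction: FA → 1/(2·32) = 0.01562.
z(H) = z(0.65625) = 0.402
z(FA) = z(0.01562) = -2.154
d' = 0.402 − (-2.154) = 2.556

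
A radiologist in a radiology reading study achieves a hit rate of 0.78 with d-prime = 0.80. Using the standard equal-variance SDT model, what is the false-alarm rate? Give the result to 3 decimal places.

z(hit rate) = z(0.78) = 0.7722
z(FA) = z(H) − d' = 0.7722 − 0.80 = -0.0278
false-alarm rate = Φ(-0.0278) = 0.4889

false-alarm rate = 0.489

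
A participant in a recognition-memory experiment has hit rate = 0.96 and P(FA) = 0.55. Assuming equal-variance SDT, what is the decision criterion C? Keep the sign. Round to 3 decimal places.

C = -0.938

Φ⁻¹(H) = Φ⁻¹(0.96) = 1.7507
Φ⁻¹(FA) = Φ⁻¹(0.55) = 0.1257
c = −½·[z(H) + z(FA)] = −0.5 × (1.7507 + 0.1257) = -0.9382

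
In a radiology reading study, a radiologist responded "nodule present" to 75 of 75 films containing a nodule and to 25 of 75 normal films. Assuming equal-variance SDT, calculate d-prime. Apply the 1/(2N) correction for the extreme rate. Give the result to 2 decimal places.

The hit rate is 75/75 = 1, so apply the 1/(2N) correction: H → 1 − 1/(2·75) = 0.99333.
z(H) = z(0.99333) = 2.475
z(FA) = z(0.33333) = -0.431
d' = 2.475 − (-0.431) = 2.906

d-prime = 2.91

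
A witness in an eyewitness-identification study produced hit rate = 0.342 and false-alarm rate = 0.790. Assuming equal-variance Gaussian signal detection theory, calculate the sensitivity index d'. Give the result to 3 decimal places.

d' = -1.213

z(H) = z(0.342) = -0.4070
z(FA) = z(0.790) = 0.8064
d' = z(H) − z(FA) = -0.4070 − 0.8064 = -1.2134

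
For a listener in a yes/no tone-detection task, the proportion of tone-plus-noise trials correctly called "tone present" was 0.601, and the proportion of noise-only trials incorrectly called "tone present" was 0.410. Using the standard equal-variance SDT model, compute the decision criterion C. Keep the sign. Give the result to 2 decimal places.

Φ⁻¹(H) = Φ⁻¹(0.601) = 0.2559
Φ⁻¹(FA) = Φ⁻¹(0.410) = -0.2275
c = −½·[z(H) + z(FA)] = −0.5 × (0.2559 + (-0.2275)) = -0.0142

C = -0.01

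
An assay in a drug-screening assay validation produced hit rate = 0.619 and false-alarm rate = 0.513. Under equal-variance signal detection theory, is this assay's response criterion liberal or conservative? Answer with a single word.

liberal

z(H) = 0.303, z(FA) = 0.033
c = −½·(z(H) + z(FA)) = -0.168
c < 0 → liberal criterion (biased toward responding “yes”).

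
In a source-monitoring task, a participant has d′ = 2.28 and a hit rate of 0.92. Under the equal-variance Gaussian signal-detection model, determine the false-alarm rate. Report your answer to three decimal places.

false-alarm rate = 0.191

z(hit rate) = z(0.92) = 1.4051
z(FA) = z(H) − d' = 1.4051 − 2.28 = -0.8749
false-alarm rate = Φ(-0.8749) = 0.1908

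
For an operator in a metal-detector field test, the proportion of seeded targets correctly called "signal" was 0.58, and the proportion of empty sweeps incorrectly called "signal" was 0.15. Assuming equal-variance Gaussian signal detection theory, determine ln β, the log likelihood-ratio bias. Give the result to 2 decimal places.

ln β = 0.52

z(0.58) = 0.202, z(0.15) = -1.036
ln β = −½·[z(H)² − z(FA)²] = −0.5 × (0.041 − 1.073) = 0.516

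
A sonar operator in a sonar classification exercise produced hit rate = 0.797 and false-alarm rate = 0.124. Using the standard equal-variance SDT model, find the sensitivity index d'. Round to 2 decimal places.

d' = 1.99

Φ⁻¹(H) = Φ⁻¹(0.797) = 0.831
Φ⁻¹(FA) = Φ⁻¹(0.124) = -1.155
d' = z(H) − z(FA) = 0.831 − (-1.155) = 1.986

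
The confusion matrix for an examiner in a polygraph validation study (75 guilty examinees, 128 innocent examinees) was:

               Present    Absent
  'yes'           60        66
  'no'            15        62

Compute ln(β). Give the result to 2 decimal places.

ln β = -0.35

H = 60/75 = 0.8000
FA = 66/128 = 0.5156
z(H) = z(0.8000) = 0.842
z(FA) = z(0.5156) = 0.039
ln β = −½·[z(H)² − z(FA)²] = −0.5 × (0.709 − 0.002) = -0.3535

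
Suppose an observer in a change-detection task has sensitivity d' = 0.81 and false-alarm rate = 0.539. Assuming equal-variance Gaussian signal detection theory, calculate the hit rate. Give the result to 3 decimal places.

z(false-alarm rate) = z(0.539) = 0.0979
z(H) = z(FA) + d' = 0.0979 + 0.81 = 0.9079
hit rate = Φ(0.9079) = 0.8180

hit rate = 0.818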